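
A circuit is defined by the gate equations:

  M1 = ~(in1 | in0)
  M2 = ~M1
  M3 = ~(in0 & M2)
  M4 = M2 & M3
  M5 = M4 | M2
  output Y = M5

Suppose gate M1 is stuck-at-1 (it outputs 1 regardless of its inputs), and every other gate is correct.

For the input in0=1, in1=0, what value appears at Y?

0

Propagate with M1 forced: M1=1 [stuck-at-1], M2=0, M3=1, M4=0, M5=0.
So Y = 0. (Without the fault it would be 1.)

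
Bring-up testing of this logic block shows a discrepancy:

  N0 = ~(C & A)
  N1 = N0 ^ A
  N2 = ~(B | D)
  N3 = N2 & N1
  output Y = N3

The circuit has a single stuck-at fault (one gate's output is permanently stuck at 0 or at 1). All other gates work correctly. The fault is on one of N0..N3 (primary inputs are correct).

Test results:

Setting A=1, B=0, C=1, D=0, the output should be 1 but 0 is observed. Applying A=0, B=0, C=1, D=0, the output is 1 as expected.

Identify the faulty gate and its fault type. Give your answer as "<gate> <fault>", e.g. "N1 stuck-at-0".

N0 stuck-at-1

Fault-free values for test 1 (A=1, B=0, C=1, D=0): N0=0, N1=1, N2=1, N3=1, giving Y=1. Observed 0.
Test 1: faults giving observed 0 are {N0 stuck-at-1, N1 stuck-at-0, N2 stuck-at-0, N3 stuck-at-0}.
Test 2 (A=0, B=0, C=1, D=0): fault-free N0=1, N1=1, N2=1, N3=1 → 1; observed 1. Eliminates N1 stuck-at-0, N2 stuck-at-0, N3 stuck-at-0.
Only N0 stuck-at-1 is consistent with every test.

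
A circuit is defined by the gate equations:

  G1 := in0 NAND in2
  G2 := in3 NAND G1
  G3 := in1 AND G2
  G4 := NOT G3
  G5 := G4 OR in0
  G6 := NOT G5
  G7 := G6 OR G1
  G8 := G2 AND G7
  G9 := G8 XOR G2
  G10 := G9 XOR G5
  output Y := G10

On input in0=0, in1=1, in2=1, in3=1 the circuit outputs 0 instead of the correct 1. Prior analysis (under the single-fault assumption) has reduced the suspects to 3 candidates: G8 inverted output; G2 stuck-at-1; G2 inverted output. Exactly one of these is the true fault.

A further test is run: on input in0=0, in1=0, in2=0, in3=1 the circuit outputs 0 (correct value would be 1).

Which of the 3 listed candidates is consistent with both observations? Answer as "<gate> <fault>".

Evaluate each candidate on input in0=0, in1=0, in2=0, in3=1:
  G8 inverted output: G1=1, G2=0, G3=0, G4=1, G5=1, G6=0, G7=1, G8=1 [inverted output], G9=1, G10=0 → 0 — matches
  G2 stuck-at-1: G1=1, G2=1 [stuck-at-1], G3=0, G4=1, G5=1, G6=0, G7=1, G8=1, G9=0, G10=1 → 1 — eliminated
  G2 inverted output: G1=1, G2=1 [inverted output], G3=0, G4=1, G5=1, G6=0, G7=1, G8=1, G9=0, G10=1 → 1 — eliminated
Only G8 inverted output reproduces the observed 0.

G8 inverted output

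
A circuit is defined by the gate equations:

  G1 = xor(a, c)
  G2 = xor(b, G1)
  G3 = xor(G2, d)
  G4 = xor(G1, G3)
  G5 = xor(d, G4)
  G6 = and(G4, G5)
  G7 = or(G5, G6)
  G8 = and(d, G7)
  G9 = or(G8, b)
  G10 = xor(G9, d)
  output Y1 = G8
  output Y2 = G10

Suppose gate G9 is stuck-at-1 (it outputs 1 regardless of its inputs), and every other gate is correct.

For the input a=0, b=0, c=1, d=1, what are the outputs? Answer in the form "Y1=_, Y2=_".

Propagate with G9 forced: G1=1, G2=1, G3=0, G4=1, G5=0, G6=0, G7=0, G8=0, G9=1 [stuck-at-1], G10=0.
So the outputs are Y1=0, Y2=0. (Without the fault they would be Y1=0, Y2=1.)

Y1=0, Y2=0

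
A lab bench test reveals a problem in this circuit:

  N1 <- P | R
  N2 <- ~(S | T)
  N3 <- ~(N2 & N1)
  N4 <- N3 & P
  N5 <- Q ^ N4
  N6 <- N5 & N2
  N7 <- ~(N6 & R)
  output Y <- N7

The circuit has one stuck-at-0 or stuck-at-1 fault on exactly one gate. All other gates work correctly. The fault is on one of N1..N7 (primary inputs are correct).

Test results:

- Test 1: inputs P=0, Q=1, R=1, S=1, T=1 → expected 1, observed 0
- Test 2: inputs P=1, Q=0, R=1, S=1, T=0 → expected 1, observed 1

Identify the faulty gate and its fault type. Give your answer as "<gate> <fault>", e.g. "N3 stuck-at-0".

N2 stuck-at-1

Fault-free values for test 1 (P=0, Q=1, R=1, S=1, T=1): N1=1, N2=0, N3=1, N4=0, N5=1, N6=0, N7=1, giving Y=1. Observed 0.
Test 1: faults giving observed 0 are {N2 stuck-at-1, N6 stuck-at-1, N7 stuck-at-0}.
Test 2 (P=1, Q=0, R=1, S=1, T=0): fault-free N1=1, N2=0, N3=1, N4=1, N5=1, N6=0, N7=1 → 1; observed 1. Eliminates N6 stuck-at-1, N7 stuck-at-0.
Only N2 stuck-at-1 is consistent with every test.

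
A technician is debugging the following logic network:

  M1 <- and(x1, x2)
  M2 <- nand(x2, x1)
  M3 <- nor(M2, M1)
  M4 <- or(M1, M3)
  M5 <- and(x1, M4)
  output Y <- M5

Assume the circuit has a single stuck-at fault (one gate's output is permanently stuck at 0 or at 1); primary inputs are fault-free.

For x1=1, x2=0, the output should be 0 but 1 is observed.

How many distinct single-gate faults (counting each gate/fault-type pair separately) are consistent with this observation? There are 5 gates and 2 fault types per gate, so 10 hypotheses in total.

Fault-free: M1=0, M2=1, M3=0, M4=0, M5=0 → 0. Observed 1.
  M1 stuck-at-0: output 0 ✗
  M1 stuck-at-1: output 1 ✓
  M2 stuck-at-0: output 1 ✓
  M2 stuck-at-1: output 0 ✗
  M3 stuck-at-0: output 0 ✗
  M3 stuck-at-1: output 1 ✓
  M4 stuck-at-0: output 0 ✗
  M4 stuck-at-1: output 1 ✓
  M5 stuck-at-0: output 0 ✗
  M5 stuck-at-1: output 1 ✓
Consistent faults: {M1 stuck-at-1, M2 stuck-at-0, M3 stuck-at-1, M4 stuck-at-1, M5 stuck-at-1} — 5 in all.

5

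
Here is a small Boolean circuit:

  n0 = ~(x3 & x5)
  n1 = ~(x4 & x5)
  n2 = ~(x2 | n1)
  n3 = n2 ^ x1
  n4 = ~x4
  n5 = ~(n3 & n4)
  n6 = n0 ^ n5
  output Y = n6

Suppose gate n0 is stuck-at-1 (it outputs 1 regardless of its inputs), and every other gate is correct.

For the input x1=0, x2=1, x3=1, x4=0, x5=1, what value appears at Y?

Propagate with n0 forced: n0=1 [stuck-at-1], n1=1, n2=0, n3=0, n4=1, n5=1, n6=0.
So Y = 0. (Without the fault it would be 1.)

0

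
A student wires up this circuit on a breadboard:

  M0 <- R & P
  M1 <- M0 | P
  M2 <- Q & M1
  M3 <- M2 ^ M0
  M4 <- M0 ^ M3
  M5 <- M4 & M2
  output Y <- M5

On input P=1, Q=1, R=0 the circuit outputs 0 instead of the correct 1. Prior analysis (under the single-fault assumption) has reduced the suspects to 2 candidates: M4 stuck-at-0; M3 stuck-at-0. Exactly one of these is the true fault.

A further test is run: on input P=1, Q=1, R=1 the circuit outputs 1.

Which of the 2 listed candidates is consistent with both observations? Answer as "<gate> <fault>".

M3 stuck-at-0

Evaluate each candidate on input P=1, Q=1, R=1:
  M4 stuck-at-0: M0=1, M1=1, M2=1, M3=0, M4=0 [stuck-at-0], M5=0 → 0 — eliminated
  M3 stuck-at-0: M0=1, M1=1, M2=1, M3=0 [stuck-at-0], M4=1, M5=1 → 1 — matches
Only M3 stuck-at-0 reproduces the observed 1.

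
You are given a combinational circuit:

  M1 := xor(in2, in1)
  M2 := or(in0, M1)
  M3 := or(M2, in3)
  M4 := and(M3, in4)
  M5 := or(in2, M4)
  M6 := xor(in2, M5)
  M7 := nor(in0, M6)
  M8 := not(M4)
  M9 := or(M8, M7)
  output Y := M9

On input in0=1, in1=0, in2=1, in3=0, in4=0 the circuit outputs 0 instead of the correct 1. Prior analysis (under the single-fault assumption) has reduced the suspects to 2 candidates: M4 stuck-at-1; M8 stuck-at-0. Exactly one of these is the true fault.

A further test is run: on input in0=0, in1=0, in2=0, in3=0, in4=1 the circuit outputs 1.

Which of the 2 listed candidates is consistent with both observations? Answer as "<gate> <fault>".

M8 stuck-at-0

Evaluate each candidate on input in0=0, in1=0, in2=0, in3=0, in4=1:
  M4 stuck-at-1: M1=0, M2=0, M3=0, M4=1 [stuck-at-1], M5=1, M6=1, M7=0, M8=0, M9=0 → 0 — eliminated
  M8 stuck-at-0: M1=0, M2=0, M3=0, M4=0, M5=0, M6=0, M7=1, M8=0 [stuck-at-0], M9=1 → 1 — matches
Only M8 stuck-at-0 reproduces the observed 1.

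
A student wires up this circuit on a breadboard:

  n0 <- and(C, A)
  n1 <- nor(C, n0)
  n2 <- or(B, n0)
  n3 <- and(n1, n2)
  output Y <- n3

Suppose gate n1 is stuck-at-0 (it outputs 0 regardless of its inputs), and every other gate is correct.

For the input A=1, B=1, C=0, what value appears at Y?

Propagate with n1 forced: n0=0, n1=0 [stuck-at-0], n2=1, n3=0.
So Y = 0. (Without the fault it would be 1.)

0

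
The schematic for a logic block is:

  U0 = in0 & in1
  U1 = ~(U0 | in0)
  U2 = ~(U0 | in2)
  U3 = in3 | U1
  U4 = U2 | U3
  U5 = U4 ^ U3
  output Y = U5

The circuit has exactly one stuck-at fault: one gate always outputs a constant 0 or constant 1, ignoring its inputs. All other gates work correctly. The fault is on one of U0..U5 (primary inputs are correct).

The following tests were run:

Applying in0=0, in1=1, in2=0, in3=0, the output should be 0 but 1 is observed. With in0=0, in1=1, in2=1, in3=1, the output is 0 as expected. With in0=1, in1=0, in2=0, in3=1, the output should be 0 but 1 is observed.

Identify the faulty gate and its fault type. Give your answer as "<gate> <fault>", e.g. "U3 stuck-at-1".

Fault-free values for test 1 (in0=0, in1=1, in2=0, in3=0): U0=0, U1=1, U2=1, U3=1, U4=1, U5=0, giving Y=0. Observed 1.
Test 1: faults giving observed 1 are {U1 stuck-at-0, U3 stuck-at-0, U4 stuck-at-0, U5 stuck-at-1}.
Test 2 (in0=0, in1=1, in2=1, in3=1): fault-free U0=0, U1=1, U2=0, U3=1, U4=1, U5=0 → 0; observed 0. Eliminates U4 stuck-at-0, U5 stuck-at-1.
Test 3 (in0=1, in1=0, in2=0, in3=1): fault-free U0=0, U1=0, U2=1, U3=1, U4=1, U5=0 → 0; observed 1. Eliminates U1 stuck-at-0.
Only U3 stuck-at-0 is consistent with every test.

U3 stuck-at-0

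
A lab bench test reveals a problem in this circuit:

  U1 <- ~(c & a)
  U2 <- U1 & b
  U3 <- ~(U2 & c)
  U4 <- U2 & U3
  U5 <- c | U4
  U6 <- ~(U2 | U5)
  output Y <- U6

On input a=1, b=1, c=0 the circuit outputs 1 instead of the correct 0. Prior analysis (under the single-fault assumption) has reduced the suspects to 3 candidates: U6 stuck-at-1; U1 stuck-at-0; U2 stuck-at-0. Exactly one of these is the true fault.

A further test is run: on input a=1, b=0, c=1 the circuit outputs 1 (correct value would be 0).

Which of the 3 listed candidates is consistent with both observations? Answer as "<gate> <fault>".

Evaluate each candidate on input a=1, b=0, c=1:
  U6 stuck-at-1: U1=0, U2=0, U3=1, U4=0, U5=1, U6=1 [stuck-at-1] → 1 — matches
  U1 stuck-at-0: U1=0 [stuck-at-0], U2=0, U3=1, U4=0, U5=1, U6=0 → 0 — eliminated
  U2 stuck-at-0: U1=0, U2=0 [stuck-at-0], U3=1, U4=0, U5=1, U6=0 → 0 — eliminated
Only U6 stuck-at-1 reproduces the observed 1.

U6 stuck-at-1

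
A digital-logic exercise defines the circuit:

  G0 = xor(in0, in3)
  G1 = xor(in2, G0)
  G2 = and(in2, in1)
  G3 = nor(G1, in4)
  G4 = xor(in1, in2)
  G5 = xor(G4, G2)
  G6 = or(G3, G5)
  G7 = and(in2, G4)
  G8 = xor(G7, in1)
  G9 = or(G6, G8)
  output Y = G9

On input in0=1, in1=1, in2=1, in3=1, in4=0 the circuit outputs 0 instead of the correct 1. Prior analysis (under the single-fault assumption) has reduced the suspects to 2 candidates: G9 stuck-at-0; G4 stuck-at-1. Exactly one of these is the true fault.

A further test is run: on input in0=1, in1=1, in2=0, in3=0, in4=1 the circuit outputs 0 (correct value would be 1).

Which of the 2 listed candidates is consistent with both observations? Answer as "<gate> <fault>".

Evaluate each candidate on input in0=1, in1=1, in2=0, in3=0, in4=1:
  G9 stuck-at-0: G0=1, G1=1, G2=0, G3=0, G4=1, G5=1, G6=1, G7=0, G8=1, G9=0 [stuck-at-0] → 0 — matches
  G4 stuck-at-1: G0=1, G1=1, G2=0, G3=0, G4=1 [stuck-at-1], G5=1, G6=1, G7=0, G8=1, G9=1 → 1 — eliminated
Only G9 stuck-at-0 reproduces the observed 0.

G9 stuck-at-0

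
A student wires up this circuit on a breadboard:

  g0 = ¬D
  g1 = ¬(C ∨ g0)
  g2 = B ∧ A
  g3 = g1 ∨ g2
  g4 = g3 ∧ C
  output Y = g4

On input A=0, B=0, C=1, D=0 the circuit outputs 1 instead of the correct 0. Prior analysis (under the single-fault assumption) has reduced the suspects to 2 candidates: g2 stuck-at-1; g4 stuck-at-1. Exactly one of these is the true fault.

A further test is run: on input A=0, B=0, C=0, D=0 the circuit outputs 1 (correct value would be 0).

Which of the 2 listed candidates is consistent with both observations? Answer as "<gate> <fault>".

g4 stuck-at-1

Evaluate each candidate on input A=0, B=0, C=0, D=0:
  g2 stuck-at-1: g0=1, g1=0, g2=1 [stuck-at-1], g3=1, g4=0 → 0 — eliminated
  g4 stuck-at-1: g0=1, g1=0, g2=0, g3=0, g4=1 [stuck-at-1] → 1 — matches
Only g4 stuck-at-1 reproduces the observed 1.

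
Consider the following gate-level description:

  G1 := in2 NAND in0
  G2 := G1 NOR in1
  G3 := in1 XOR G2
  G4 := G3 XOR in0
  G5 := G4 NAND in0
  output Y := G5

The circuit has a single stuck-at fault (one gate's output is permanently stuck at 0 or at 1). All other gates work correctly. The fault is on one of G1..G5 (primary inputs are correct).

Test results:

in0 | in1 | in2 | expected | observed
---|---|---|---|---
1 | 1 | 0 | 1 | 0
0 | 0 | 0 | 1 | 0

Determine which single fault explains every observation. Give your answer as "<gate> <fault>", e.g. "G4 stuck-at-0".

Fault-free values for test 1 (in0=1, in1=1, in2=0): G1=1, G2=0, G3=1, G4=0, G5=1, giving Y=1. Observed 0.
Test 1: faults giving observed 0 are {G2 stuck-at-1, G3 stuck-at-0, G4 stuck-at-1, G5 stuck-at-0}.
Test 2 (in0=0, in1=0, in2=0): fault-free G1=1, G2=0, G3=0, G4=0, G5=1 → 1; observed 0. Eliminates G2 stuck-at-1, G3 stuck-at-0, G4 stuck-at-1.
Only G5 stuck-at-0 is consistent with every test.

G5 stuck-at-0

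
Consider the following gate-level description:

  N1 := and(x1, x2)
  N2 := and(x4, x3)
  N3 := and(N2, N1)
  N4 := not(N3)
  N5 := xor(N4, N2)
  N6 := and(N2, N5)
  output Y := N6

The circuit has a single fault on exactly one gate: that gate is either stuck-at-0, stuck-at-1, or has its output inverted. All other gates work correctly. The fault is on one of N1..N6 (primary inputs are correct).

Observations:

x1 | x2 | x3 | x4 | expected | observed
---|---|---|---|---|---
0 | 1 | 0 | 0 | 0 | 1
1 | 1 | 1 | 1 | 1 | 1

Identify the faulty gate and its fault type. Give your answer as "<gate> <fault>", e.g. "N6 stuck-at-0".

N6 stuck-at-1

Fault-free values for test 1 (x1=0, x2=1, x3=0, x4=0): N1=0, N2=0, N3=0, N4=1, N5=1, N6=0, giving Y=0. Observed 1.
Test 1: faults giving observed 1 are {N6 stuck-at-1, N6 inverted output}.
Test 2 (x1=1, x2=1, x3=1, x4=1): fault-free N1=1, N2=1, N3=1, N4=0, N5=1, N6=1 → 1; observed 1. Eliminates N6 inverted output.
Only N6 stuck-at-1 is consistent with every test.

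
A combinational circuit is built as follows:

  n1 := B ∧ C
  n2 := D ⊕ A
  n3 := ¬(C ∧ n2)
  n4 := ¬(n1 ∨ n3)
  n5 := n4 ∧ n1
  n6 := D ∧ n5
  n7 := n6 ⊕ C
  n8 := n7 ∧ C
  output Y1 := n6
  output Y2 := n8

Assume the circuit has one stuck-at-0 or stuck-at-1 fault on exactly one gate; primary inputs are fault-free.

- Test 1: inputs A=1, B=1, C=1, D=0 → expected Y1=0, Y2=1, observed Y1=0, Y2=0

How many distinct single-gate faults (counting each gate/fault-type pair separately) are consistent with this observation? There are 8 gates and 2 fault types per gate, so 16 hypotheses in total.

2

Fault-free: n1=1, n2=1, n3=0, n4=0, n5=0, n6=0, n7=1, n8=1 → Y1=0, Y2=1. Observed Y1=0, Y2=0.
  n1: none of the 2 fault types match ✗
  n2: none of the 2 fault types match ✗
  n3: none of the 2 fault types match ✗
  n4: none of the 2 fault types match ✗
  n5: none of the 2 fault types match ✗
  n6: none of the 2 fault types match ✗
  n7: stuck-at-0 ✓; others ✗
  n8: stuck-at-0 ✓; others ✗
Consistent faults: {n7 stuck-at-0, n8 stuck-at-0} — 2 in all.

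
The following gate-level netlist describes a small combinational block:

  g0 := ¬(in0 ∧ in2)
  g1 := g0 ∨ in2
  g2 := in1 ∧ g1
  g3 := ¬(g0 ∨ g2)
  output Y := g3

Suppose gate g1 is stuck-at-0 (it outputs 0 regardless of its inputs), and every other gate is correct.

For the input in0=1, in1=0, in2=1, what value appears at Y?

1

Propagate with g1 forced: g0=0, g1=0 [stuck-at-0], g2=0, g3=1.
So Y = 1. (Same as the fault-free value — the fault is masked on this input.)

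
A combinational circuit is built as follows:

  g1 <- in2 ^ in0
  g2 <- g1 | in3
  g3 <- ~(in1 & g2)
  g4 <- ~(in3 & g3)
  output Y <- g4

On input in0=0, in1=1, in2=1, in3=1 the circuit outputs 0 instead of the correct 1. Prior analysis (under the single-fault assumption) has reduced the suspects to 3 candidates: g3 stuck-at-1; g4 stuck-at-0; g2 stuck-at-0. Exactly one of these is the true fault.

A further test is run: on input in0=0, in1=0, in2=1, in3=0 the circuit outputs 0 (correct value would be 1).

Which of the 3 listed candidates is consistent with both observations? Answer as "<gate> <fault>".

g4 stuck-at-0

Evaluate each candidate on input in0=0, in1=0, in2=1, in3=0:
  g3 stuck-at-1: g1=1, g2=1, g3=1 [stuck-at-1], g4=1 → 1 — eliminated
  g4 stuck-at-0: g1=1, g2=1, g3=1, g4=0 [stuck-at-0] → 0 — matches
  g2 stuck-at-0: g1=1, g2=0 [stuck-at-0], g3=1, g4=1 → 1 — eliminated
Only g4 stuck-at-0 reproduces the observed 0.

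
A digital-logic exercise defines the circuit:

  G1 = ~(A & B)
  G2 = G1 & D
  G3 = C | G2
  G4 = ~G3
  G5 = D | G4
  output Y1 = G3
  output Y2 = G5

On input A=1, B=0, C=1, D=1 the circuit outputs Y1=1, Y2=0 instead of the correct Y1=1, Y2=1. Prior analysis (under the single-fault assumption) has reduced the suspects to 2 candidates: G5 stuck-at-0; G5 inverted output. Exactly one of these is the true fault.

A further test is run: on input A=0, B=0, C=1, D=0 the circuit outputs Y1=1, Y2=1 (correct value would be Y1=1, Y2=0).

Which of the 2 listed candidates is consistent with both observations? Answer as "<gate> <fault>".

G5 inverted output

Evaluate each candidate on input A=0, B=0, C=1, D=0:
  G5 stuck-at-0: G1=1, G2=0, G3=1, G4=0, G5=0 [stuck-at-0] → Y1=1, Y2=0 — eliminated
  G5 inverted output: G1=1, G2=0, G3=1, G4=0, G5=1 [inverted output] → Y1=1, Y2=1 — matches
Only G5 inverted output reproduces the observed Y1=1, Y2=1.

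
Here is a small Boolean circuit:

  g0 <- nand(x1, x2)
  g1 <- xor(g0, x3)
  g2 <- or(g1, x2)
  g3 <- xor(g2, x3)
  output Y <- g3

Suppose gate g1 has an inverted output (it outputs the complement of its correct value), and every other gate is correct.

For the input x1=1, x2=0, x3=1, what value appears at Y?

Propagate with g1 forced: g0=1, g1=1 [inverted output], g2=1, g3=0.
So Y = 0. (Without the fault it would be 1.)

0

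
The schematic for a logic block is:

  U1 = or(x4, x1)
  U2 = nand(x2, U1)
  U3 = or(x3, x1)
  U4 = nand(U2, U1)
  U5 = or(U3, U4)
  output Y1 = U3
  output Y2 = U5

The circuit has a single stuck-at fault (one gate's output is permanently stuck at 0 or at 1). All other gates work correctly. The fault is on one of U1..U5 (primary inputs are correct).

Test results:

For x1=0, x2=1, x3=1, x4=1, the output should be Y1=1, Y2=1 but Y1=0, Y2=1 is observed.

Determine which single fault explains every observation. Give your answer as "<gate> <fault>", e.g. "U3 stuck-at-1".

Fault-free values for test 1 (x1=0, x2=1, x3=1, x4=1): U1=1, U2=0, U3=1, U4=1, U5=1, giving Y1=1, Y2=1. Observed Y1=0, Y2=1.
Test 1: faults giving observed Y1=0, Y2=1 are {U3 stuck-at-0}.
Only U3 stuck-at-0 is consistent with every test.

U3 stuck-at-0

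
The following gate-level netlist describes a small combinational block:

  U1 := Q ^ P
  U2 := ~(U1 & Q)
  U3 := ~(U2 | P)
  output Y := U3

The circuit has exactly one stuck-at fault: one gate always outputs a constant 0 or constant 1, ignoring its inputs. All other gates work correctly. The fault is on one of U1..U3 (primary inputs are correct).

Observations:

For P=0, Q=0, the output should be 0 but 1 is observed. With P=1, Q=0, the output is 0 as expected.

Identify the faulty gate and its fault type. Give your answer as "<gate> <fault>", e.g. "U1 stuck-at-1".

Fault-free values for test 1 (P=0, Q=0): U1=0, U2=1, U3=0, giving Y=0. Observed 1.
Test 1: faults giving observed 1 are {U2 stuck-at-0, U3 stuck-at-1}.
Test 2 (P=1, Q=0): fault-free U1=1, U2=1, U3=0 → 0; observed 0. Eliminates U3 stuck-at-1.
Only U2 stuck-at-0 is consistent with every test.

U2 stuck-at-0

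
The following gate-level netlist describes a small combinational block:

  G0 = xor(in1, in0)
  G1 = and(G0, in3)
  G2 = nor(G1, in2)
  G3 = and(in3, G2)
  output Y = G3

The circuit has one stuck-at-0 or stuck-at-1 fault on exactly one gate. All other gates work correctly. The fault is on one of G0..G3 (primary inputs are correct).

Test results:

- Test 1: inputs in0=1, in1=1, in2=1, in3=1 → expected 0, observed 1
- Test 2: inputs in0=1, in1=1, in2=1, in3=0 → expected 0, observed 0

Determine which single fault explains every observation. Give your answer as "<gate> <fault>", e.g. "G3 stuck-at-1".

G2 stuck-at-1

Fault-free values for test 1 (in0=1, in1=1, in2=1, in3=1): G0=0, G1=0, G2=0, G3=0, giving Y=0. Observed 1.
Test 1: faults giving observed 1 are {G2 stuck-at-1, G3 stuck-at-1}.
Test 2 (in0=1, in1=1, in2=1, in3=0): fault-free G0=0, G1=0, G2=0, G3=0 → 0; observed 0. Eliminates G3 stuck-at-1.
Only G2 stuck-at-1 is consistent with every test.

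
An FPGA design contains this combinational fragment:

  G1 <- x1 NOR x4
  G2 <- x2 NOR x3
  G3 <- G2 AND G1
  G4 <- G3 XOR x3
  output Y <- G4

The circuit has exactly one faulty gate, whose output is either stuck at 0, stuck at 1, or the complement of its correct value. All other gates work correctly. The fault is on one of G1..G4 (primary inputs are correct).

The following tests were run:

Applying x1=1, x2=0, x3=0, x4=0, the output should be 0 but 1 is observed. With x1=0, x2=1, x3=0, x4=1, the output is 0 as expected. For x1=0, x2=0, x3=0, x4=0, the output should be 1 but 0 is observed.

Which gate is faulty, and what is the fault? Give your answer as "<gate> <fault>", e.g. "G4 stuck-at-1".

Fault-free values for test 1 (x1=1, x2=0, x3=0, x4=0): G1=0, G2=1, G3=0, G4=0, giving Y=0. Observed 1.
Test 1: faults giving observed 1 are {G1 stuck-at-1, G1 inverted output, G3 stuck-at-1, G3 inverted output, G4 stuck-at-1, G4 inverted output}.
Test 2 (x1=0, x2=1, x3=0, x4=1): fault-free G1=0, G2=0, G3=0, G4=0 → 0; observed 0. Eliminates G3 stuck-at-1, G3 inverted output, G4 stuck-at-1, G4 inverted output.
Test 3 (x1=0, x2=0, x3=0, x4=0): fault-free G1=1, G2=1, G3=1, G4=1 → 1; observed 0. Eliminates G1 stuck-at-1.
Only G1 inverted output is consistent with every test.

G1 inverted output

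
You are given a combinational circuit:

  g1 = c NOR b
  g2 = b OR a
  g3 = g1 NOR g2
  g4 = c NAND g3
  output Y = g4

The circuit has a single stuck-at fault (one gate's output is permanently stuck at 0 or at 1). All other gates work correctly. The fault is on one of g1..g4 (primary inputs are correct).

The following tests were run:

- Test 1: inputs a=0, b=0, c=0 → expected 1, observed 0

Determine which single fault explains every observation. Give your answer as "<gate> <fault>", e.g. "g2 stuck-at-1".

g4 stuck-at-0

Fault-free values for test 1 (a=0, b=0, c=0): g1=1, g2=0, g3=0, g4=1, giving Y=1. Observed 0.
Test 1: faults giving observed 0 are {g4 stuck-at-0}.
Only g4 stuck-at-0 is consistent with every test.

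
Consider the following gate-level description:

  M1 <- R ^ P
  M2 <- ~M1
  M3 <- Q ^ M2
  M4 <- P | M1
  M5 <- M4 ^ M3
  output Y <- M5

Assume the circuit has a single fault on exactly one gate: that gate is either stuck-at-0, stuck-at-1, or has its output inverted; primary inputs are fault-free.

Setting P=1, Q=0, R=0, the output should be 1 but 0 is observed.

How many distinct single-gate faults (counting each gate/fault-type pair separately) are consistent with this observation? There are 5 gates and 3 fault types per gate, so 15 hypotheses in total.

Fault-free: M1=1, M2=0, M3=0, M4=1, M5=1 → 1. Observed 0.
  M1: stuck-at-0, inverted output ✓; others ✗
  M2: stuck-at-1, inverted output ✓; others ✗
  M3: stuck-at-1, inverted output ✓; others ✗
  M4: stuck-at-0, inverted output ✓; others ✗
  M5: stuck-at-0, inverted output ✓; others ✗
Consistent faults: {M1 stuck-at-0, M1 inverted output, M2 stuck-at-1, M2 inverted output, M3 stuck-at-1, M3 inverted output, M4 stuck-at-0, M4 inverted output, M5 stuck-at-0, M5 inverted output} — 10 in all.

10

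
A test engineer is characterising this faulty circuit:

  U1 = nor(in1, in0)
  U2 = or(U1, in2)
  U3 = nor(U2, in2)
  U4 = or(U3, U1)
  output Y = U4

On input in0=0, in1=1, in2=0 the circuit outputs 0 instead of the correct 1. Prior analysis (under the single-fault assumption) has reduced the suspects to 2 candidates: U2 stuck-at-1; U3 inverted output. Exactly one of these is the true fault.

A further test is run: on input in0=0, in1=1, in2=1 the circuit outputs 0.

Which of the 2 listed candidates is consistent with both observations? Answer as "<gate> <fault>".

U2 stuck-at-1

Evaluate each candidate on input in0=0, in1=1, in2=1:
  U2 stuck-at-1: U1=0, U2=1 [stuck-at-1], U3=0, U4=0 → 0 — matches
  U3 inverted output: U1=0, U2=1, U3=1 [inverted output], U4=1 → 1 — eliminated
Only U2 stuck-at-1 reproduces the observed 0.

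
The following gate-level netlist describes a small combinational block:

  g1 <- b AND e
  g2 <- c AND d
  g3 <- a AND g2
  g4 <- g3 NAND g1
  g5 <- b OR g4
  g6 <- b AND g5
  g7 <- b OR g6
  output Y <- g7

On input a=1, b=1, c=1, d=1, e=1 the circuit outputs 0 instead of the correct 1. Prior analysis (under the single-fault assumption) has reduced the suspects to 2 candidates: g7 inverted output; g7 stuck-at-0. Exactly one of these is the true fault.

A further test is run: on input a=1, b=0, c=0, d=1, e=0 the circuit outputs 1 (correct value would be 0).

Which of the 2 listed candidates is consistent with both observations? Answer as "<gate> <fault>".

g7 inverted output

Evaluate each candidate on input a=1, b=0, c=0, d=1, e=0:
  g7 inverted output: g1=0, g2=0, g3=0, g4=1, g5=1, g6=0, g7=1 [inverted output] → 1 — matches
  g7 stuck-at-0: g1=0, g2=0, g3=0, g4=1, g5=1, g6=0, g7=0 [stuck-at-0] → 0 — eliminated
Only g7 inverted output reproduces the observed 1.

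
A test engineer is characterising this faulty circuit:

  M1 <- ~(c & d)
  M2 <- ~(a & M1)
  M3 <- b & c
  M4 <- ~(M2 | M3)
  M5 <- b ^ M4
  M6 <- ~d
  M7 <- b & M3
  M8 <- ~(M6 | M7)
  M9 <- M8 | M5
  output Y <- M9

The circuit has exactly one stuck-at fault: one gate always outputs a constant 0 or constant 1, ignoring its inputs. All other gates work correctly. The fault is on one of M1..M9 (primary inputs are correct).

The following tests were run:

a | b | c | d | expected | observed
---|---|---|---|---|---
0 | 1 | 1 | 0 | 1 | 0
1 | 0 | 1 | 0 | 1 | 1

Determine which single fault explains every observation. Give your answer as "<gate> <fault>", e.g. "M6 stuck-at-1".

M4 stuck-at-1

Fault-free values for test 1 (a=0, b=1, c=1, d=0): M1=1, M2=1, M3=1, M4=0, M5=1, M6=1, M7=1, M8=0, M9=1, giving Y=1. Observed 0.
Test 1: faults giving observed 0 are {M4 stuck-at-1, M5 stuck-at-0, M9 stuck-at-0}.
Test 2 (a=1, b=0, c=1, d=0): fault-free M1=1, M2=0, M3=0, M4=1, M5=1, M6=1, M7=0, M8=0, M9=1 → 1; observed 1. Eliminates M5 stuck-at-0, M9 stuck-at-0.
Only M4 stuck-at-1 is consistent with every test.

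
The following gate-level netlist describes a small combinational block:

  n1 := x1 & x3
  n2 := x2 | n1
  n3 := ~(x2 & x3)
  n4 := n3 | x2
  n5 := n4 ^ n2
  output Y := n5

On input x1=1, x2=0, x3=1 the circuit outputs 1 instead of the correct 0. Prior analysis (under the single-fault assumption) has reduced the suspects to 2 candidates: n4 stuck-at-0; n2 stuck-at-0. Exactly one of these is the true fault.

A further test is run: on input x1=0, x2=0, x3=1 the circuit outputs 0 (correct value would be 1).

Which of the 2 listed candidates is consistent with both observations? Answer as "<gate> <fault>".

n4 stuck-at-0

Evaluate each candidate on input x1=0, x2=0, x3=1:
  n4 stuck-at-0: n1=0, n2=0, n3=1, n4=0 [stuck-at-0], n5=0 → 0 — matches
  n2 stuck-at-0: n1=0, n2=0 [stuck-at-0], n3=1, n4=1, n5=1 → 1 — eliminated
Only n4 stuck-at-0 reproduces the observed 0.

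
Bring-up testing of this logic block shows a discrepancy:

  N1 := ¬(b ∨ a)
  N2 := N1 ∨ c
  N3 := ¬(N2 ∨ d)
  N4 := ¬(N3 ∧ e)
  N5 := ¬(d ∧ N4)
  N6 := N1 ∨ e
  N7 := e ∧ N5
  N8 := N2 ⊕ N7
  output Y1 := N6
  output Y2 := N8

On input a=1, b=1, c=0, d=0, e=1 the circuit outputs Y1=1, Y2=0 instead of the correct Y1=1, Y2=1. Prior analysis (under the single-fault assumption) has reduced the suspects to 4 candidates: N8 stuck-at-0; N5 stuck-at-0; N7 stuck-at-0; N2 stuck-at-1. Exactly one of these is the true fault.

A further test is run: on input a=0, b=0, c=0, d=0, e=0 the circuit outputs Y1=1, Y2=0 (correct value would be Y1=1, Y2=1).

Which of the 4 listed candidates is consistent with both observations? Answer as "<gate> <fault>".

Evaluate each candidate on input a=0, b=0, c=0, d=0, e=0:
  N8 stuck-at-0: N1=1, N2=1, N3=0, N4=1, N5=1, N6=1, N7=0, N8=0 [stuck-at-0] → Y1=1, Y2=0 — matches
  N5 stuck-at-0: N1=1, N2=1, N3=0, N4=1, N5=0 [stuck-at-0], N6=1, N7=0, N8=1 → Y1=1, Y2=1 — eliminated
  N7 stuck-at-0: N1=1, N2=1, N3=0, N4=1, N5=1, N6=1, N7=0 [stuck-at-0], N8=1 → Y1=1, Y2=1 — eliminated
  N2 stuck-at-1: N1=1, N2=1 [stuck-at-1], N3=0, N4=1, N5=1, N6=1, N7=0, N8=1 → Y1=1, Y2=1 — eliminated
Only N8 stuck-at-0 reproduces the observed Y1=1, Y2=0.

N8 stuck-at-0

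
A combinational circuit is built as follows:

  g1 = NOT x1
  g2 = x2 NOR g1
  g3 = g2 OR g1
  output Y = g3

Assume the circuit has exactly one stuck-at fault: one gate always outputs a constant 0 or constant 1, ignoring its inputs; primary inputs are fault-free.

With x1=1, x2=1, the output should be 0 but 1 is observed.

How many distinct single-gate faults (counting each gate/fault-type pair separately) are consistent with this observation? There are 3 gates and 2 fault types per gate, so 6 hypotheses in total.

Fault-free: g1=0, g2=0, g3=0 → 0. Observed 1.
  g1 stuck-at-0: output 0 ✗
  g1 stuck-at-1: output 1 ✓
  g2 stuck-at-0: output 0 ✗
  g2 stuck-at-1: output 1 ✓
  g3 stuck-at-0: output 0 ✗
  g3 stuck-at-1: output 1 ✓
Consistent faults: {g1 stuck-at-1, g2 stuck-at-1, g3 stuck-at-1} — 3 in all.

3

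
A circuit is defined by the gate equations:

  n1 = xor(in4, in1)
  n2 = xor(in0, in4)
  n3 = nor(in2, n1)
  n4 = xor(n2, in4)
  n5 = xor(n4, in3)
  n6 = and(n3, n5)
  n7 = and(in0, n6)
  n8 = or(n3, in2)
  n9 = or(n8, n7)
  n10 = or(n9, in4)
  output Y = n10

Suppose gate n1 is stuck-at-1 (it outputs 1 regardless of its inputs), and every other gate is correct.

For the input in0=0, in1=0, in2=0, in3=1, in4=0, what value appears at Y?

Propagate with n1 forced: n1=1 [stuck-at-1], n2=0, n3=0, n4=0, n5=1, n6=0, n7=0, n8=0, n9=0, n10=0.
So Y = 0. (Without the fault it would be 1.)

0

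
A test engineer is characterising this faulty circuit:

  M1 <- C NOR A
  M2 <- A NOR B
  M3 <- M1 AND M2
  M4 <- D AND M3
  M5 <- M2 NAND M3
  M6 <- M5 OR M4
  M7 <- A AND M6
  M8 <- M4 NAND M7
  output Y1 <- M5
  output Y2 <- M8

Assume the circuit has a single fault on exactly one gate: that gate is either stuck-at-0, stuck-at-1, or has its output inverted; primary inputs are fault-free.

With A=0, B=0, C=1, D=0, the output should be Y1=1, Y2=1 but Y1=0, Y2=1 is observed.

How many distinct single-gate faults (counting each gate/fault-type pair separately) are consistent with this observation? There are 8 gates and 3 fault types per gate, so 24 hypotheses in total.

6

Fault-free: M1=0, M2=1, M3=0, M4=0, M5=1, M6=1, M7=0, M8=1 → Y1=1, Y2=1. Observed Y1=0, Y2=1.
  M1: stuck-at-1, inverted output ✓; others ✗
  M2: none of the 3 fault types match ✗
  M3: stuck-at-1, inverted output ✓; others ✗
  M4: none of the 3 fault types match ✗
  M5: stuck-at-0, inverted output ✓; others ✗
  M6: none of the 3 fault types match ✗
  M7: none of the 3 fault types match ✗
  M8: none of the 3 fault types match ✗
Consistent faults: {M1 stuck-at-1, M1 inverted output, M3 stuck-at-1, M3 inverted output, M5 stuck-at-0, M5 inverted output} — 6 in all.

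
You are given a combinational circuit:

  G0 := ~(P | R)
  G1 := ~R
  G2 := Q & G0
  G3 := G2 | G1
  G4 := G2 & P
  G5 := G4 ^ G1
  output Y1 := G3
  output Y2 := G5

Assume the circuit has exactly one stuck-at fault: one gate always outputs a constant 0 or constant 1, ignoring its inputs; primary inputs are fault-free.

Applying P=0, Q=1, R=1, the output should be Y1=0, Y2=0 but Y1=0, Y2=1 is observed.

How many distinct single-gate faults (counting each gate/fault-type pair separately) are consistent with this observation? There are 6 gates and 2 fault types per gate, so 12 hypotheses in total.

Fault-free: G0=0, G1=0, G2=0, G3=0, G4=0, G5=0 → Y1=0, Y2=0. Observed Y1=0, Y2=1.
  G0 stuck-at-0: output Y1=0, Y2=0 ✗
  G0 stuck-at-1: output Y1=1, Y2=0 ✗
  G1 stuck-at-0: output Y1=0, Y2=0 ✗
  G1 stuck-at-1: output Y1=1, Y2=1 ✗
  G2 stuck-at-0: output Y1=0, Y2=0 ✗
  G2 stuck-at-1: output Y1=1, Y2=0 ✗
  G3 stuck-at-0: output Y1=0, Y2=0 ✗
  G3 stuck-at-1: output Y1=1, Y2=0 ✗
  G4 stuck-at-0: output Y1=0, Y2=0 ✗
  G4 stuck-at-1: output Y1=0, Y2=1 ✓
  G5 stuck-at-0: output Y1=0, Y2=0 ✗
  G5 stuck-at-1: output Y1=0, Y2=1 ✓
Consistent faults: {G4 stuck-at-1, G5 stuck-at-1} — 2 in all.

2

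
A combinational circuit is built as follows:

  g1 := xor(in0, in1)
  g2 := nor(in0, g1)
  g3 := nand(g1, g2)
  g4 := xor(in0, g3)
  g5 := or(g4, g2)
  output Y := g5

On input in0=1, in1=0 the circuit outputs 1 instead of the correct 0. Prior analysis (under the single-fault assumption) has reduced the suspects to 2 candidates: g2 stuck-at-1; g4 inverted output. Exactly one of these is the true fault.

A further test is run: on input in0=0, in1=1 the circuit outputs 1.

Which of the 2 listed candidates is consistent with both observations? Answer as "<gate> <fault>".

Evaluate each candidate on input in0=0, in1=1:
  g2 stuck-at-1: g1=1, g2=1 [stuck-at-1], g3=0, g4=0, g5=1 → 1 — matches
  g4 inverted output: g1=1, g2=0, g3=1, g4=0 [inverted output], g5=0 → 0 — eliminated
Only g2 stuck-at-1 reproduces the observed 1.

g2 stuck-at-1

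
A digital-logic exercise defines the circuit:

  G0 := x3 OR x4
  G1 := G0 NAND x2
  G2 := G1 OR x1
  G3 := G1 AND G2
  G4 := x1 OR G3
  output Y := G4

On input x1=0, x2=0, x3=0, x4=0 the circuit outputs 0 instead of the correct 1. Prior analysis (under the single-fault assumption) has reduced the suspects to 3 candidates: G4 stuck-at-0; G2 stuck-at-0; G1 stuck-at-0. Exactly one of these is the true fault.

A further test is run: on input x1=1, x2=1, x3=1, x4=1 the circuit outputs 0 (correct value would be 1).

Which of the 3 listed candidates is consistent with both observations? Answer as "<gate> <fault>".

G4 stuck-at-0

Evaluate each candidate on input x1=1, x2=1, x3=1, x4=1:
  G4 stuck-at-0: G0=1, G1=0, G2=1, G3=0, G4=0 [stuck-at-0] → 0 — matches
  G2 stuck-at-0: G0=1, G1=0, G2=0 [stuck-at-0], G3=0, G4=1 → 1 — eliminated
  G1 stuck-at-0: G0=1, G1=0 [stuck-at-0], G2=1, G3=0, G4=1 → 1 — eliminated
Only G4 stuck-at-0 reproduces the observed 0.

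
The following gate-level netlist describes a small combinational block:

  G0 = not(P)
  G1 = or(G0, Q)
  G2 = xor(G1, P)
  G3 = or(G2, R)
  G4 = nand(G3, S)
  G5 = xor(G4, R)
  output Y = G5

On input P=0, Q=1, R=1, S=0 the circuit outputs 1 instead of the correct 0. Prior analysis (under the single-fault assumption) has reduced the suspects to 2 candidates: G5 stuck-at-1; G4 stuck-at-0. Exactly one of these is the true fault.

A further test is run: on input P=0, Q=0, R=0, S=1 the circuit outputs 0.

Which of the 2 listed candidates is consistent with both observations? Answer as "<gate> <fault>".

Evaluate each candidate on input P=0, Q=0, R=0, S=1:
  G5 stuck-at-1: G0=1, G1=1, G2=1, G3=1, G4=0, G5=1 [stuck-at-1] → 1 — eliminated
  G4 stuck-at-0: G0=1, G1=1, G2=1, G3=1, G4=0 [stuck-at-0], G5=0 → 0 — matches
Only G4 stuck-at-0 reproduces the observed 0.

G4 stuck-at-0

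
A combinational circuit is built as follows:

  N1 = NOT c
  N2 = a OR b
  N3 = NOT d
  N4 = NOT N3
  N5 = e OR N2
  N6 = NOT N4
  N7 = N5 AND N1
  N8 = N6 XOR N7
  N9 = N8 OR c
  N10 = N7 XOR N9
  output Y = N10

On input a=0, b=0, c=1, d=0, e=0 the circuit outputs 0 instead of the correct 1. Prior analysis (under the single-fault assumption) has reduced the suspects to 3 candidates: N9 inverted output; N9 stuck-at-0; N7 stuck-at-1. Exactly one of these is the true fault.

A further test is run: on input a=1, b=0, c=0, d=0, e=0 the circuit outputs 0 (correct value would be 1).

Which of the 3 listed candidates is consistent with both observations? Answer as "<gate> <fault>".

Evaluate each candidate on input a=1, b=0, c=0, d=0, e=0:
  N9 inverted output: N1=1, N2=1, N3=1, N4=0, N5=1, N6=1, N7=1, N8=0, N9=1 [inverted output], N10=0 → 0 — matches
  N9 stuck-at-0: N1=1, N2=1, N3=1, N4=0, N5=1, N6=1, N7=1, N8=0, N9=0 [stuck-at-0], N10=1 → 1 — eliminated
  N7 stuck-at-1: N1=1, N2=1, N3=1, N4=0, N5=1, N6=1, N7=1 [stuck-at-1], N8=0, N9=0, N10=1 → 1 — eliminated
Only N9 inverted output reproduces the observed 0.

N9 inverted output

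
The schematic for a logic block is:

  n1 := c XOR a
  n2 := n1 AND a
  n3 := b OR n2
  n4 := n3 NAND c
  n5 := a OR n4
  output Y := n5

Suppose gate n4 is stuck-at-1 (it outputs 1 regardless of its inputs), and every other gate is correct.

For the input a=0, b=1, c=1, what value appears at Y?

1

Propagate with n4 forced: n1=1, n2=0, n3=1, n4=1 [stuck-at-1], n5=1.
So Y = 1. (Without the fault it would be 0.)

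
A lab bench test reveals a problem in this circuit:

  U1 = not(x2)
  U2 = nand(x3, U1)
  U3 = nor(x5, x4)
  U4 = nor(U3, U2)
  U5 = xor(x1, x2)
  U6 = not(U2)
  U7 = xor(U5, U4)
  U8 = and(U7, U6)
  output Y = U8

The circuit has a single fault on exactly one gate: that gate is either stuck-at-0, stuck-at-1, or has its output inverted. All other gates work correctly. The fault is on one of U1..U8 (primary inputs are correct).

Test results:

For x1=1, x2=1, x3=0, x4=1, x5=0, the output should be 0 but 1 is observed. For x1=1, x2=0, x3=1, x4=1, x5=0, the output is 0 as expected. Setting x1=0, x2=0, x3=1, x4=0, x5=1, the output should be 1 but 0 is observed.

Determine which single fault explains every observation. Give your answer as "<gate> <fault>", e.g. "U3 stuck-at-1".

U2 inverted output

Fault-free values for test 1 (x1=1, x2=1, x3=0, x4=1, x5=0): U1=0, U2=1, U3=0, U4=0, U5=0, U6=0, U7=0, U8=0, giving Y=0. Observed 1.
Test 1: faults giving observed 1 are {U2 stuck-at-0, U2 inverted output, U8 stuck-at-1, U8 inverted output}.
Test 2 (x1=1, x2=0, x3=1, x4=1, x5=0): fault-free U1=1, U2=0, U3=0, U4=1, U5=1, U6=1, U7=0, U8=0 → 0; observed 0. Eliminates U8 stuck-at-1, U8 inverted output.
Test 3 (x1=0, x2=0, x3=1, x4=0, x5=1): fault-free U1=1, U2=0, U3=0, U4=1, U5=0, U6=1, U7=1, U8=1 → 1; observed 0. Eliminates U2 stuck-at-0.
Only U2 inverted output is consistent with every test.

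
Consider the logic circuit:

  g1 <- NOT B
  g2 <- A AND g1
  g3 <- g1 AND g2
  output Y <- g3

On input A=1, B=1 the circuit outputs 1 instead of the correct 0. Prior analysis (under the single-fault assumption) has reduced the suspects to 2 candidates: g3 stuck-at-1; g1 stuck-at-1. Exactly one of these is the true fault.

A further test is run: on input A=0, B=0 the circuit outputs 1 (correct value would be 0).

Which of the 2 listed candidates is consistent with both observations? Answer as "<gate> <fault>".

g3 stuck-at-1

Evaluate each candidate on input A=0, B=0:
  g3 stuck-at-1: g1=1, g2=0, g3=1 [stuck-at-1] → 1 — matches
  g1 stuck-at-1: g1=1 [stuck-at-1], g2=0, g3=0 → 0 — eliminated
Only g3 stuck-at-1 reproduces the observed 1.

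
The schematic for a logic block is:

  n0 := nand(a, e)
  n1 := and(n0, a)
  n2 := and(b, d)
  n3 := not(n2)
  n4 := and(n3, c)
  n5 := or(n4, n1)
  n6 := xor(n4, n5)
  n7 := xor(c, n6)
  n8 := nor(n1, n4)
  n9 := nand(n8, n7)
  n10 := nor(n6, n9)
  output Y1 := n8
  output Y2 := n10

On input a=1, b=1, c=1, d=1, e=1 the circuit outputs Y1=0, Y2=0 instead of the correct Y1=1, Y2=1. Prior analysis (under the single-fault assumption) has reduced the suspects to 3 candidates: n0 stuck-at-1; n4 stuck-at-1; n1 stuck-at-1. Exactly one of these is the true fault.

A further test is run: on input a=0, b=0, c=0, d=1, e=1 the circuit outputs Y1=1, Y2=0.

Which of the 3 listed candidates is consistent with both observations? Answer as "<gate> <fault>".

n0 stuck-at-1

Evaluate each candidate on input a=0, b=0, c=0, d=1, e=1:
  n0 stuck-at-1: n0=1 [stuck-at-1], n1=0, n2=0, n3=1, n4=0, n5=0, n6=0, n7=0, n8=1, n9=1, n10=0 → Y1=1, Y2=0 — matches
  n4 stuck-at-1: n0=1, n1=0, n2=0, n3=1, n4=1 [stuck-at-1], n5=1, n6=0, n7=0, n8=0, n9=1, n10=0 → Y1=0, Y2=0 — eliminated
  n1 stuck-at-1: n0=1, n1=1 [stuck-at-1], n2=0, n3=1, n4=0, n5=1, n6=1, n7=1, n8=0, n9=1, n10=0 → Y1=0, Y2=0 — eliminated
Only n0 stuck-at-1 reproduces the observed Y1=1, Y2=0.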